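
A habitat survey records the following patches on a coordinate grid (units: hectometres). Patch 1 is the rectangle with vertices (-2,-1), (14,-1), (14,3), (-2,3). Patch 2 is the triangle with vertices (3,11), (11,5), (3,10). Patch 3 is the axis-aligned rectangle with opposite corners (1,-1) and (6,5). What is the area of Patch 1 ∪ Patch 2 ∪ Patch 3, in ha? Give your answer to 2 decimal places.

By inclusion–exclusion:
Individual areas: |Patch 1| = 64, |Patch 2| = 4, |Patch 3| = 30.
|Patch 1∩Patch 2| = 0.
|Patch 1∩Patch 3|: x∈[1,6], y∈[-1,3] → 5·4 = 20.
|Patch 2∩Patch 3| = 0.
|Patch 1∩Patch 2∩Patch 3| = 0.
|Patch 1 ∪ Patch 2 ∪ Patch 3| = 98 − 20 + 0 = 78.00.

78.00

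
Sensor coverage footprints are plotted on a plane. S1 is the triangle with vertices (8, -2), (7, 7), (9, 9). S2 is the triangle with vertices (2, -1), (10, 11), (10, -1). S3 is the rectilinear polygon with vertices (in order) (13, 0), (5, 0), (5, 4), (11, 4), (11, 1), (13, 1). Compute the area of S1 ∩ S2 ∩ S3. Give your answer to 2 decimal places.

3.23

The intersection is the polygon with vertices (8.182,0), (7.778,0), (7.333,4), (8.546,4).
By the shoelace formula its area is 3.23.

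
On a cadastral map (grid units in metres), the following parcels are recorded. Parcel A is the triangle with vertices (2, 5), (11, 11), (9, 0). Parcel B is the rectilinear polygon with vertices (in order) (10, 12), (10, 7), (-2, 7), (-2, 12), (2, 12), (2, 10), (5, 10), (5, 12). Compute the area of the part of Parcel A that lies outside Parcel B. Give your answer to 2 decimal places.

35.17

|Parcel A| = 43.5, |Parcel A∩Parcel B| = 8.3333.
|Parcel A ∖ Parcel B| = |Parcel A| − |Parcel A∩Parcel B| = 43.5 − 8.3333 = 35.17.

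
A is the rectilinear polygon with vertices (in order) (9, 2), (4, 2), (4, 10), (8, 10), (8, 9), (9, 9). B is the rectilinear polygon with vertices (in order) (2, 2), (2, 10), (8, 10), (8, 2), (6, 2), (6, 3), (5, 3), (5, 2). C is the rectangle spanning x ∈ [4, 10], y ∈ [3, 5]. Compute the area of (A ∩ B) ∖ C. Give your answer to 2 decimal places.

23.00

|A ∩ B| = 31.
|(A ∩ B) ∩ C| = 8.
|(A ∩ B) ∖ C| = 31 − 8 = 23.00.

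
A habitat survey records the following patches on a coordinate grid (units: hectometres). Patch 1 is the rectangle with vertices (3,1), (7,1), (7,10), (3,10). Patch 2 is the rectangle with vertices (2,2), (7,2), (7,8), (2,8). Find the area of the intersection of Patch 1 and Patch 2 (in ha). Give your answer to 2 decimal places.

|Patch 1∩Patch 2|: x∈[3,7], y∈[2,8] → 4·6 = 24.

24.00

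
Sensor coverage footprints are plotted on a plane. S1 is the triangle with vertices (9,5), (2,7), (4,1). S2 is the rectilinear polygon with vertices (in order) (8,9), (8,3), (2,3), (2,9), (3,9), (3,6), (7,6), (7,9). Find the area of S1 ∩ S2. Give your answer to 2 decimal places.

14.40

The intersection is the polygon with vertices (8,5.286), (8,4.2), (6.5,3), (3.333,3), (2,7), (3,6.714), (3,6), (5.5,6).
By the shoelace formula its area is 14.40.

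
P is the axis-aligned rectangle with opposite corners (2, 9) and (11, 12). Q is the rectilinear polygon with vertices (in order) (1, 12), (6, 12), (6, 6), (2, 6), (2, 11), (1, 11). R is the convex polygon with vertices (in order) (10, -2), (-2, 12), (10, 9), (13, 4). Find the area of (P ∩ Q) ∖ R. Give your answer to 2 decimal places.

6.00

|P ∩ Q| = 12.
|(P ∩ Q) ∩ R| = 6.
|(P ∩ Q) ∖ R| = 12 − 6 = 6.00.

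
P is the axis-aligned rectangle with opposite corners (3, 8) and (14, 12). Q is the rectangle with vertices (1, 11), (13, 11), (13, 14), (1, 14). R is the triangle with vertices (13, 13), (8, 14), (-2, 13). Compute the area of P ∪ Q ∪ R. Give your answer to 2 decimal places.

By inclusion–exclusion:
Individual areas: |P| = 44, |Q| = 36, |R| = 7.5.
|P∩Q|: x∈[3,13], y∈[11,12] → 10·1 = 10.
|P∩R| = 0.
|Q∩R| = 7.05.
|P∩Q∩R| = 0.
|P ∪ Q ∪ R| = 87.5 − 17.05 + 0 = 70.45.

70.45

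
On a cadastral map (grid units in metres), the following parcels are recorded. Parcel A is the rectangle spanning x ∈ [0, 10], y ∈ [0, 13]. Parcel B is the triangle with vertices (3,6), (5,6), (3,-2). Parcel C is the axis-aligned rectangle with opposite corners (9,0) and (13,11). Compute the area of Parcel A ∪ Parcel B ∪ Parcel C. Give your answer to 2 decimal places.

163.50

By inclusion–exclusion:
Individual areas: |Parcel A| = 130, |Parcel B| = 8, |Parcel C| = 44.
|Parcel A∩Parcel B| = 7.5.
|Parcel A∩Parcel C|: x∈[9,10], y∈[0,11] → 1·11 = 11.
|Parcel B∩Parcel C| = 0.
|Parcel A∩Parcel B∩Parcel C| = 0.
|Parcel A ∪ Parcel B ∪ Parcel C| = 182 − 18.5 + 0 = 163.50.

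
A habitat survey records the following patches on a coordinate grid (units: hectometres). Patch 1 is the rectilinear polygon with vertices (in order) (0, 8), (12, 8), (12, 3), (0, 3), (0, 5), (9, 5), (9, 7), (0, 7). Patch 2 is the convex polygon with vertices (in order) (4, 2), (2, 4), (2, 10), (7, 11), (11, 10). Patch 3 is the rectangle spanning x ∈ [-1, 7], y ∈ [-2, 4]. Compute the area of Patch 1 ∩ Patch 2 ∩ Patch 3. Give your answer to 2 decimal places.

2.81

The intersection is the polygon with vertices (2,4), (5.75,4), (4.875,3), (3,3).
By the shoelace formula its area is 2.81.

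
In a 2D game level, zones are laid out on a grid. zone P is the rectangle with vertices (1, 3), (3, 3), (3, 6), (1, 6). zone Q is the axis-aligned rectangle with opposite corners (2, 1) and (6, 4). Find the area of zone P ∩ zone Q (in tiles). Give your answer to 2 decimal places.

1.00

|zone P∩zone Q|: x∈[2,3], y∈[3,4] → 1·1 = 1.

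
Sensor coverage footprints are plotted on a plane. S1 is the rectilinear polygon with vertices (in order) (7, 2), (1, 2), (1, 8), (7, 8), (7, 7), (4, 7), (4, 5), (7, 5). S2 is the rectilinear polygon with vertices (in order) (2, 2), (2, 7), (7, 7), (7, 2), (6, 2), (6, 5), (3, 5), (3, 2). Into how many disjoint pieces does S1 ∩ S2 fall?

2

S1 ∩ S2 splits into 2 disjoint pieces (area 3, area 7).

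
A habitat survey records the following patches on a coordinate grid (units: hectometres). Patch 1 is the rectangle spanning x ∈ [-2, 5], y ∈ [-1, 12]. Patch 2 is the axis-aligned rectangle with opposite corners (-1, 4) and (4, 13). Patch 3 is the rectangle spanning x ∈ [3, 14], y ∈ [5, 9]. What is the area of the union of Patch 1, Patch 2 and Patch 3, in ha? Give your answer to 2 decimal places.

By inclusion–exclusion:
Individual areas: |Patch 1| = 91, |Patch 2| = 45, |Patch 3| = 44.
|Patch 1∩Patch 2|: x∈[-1,4], y∈[4,12] → 5·8 = 40.
|Patch 1∩Patch 3|: x∈[3,5], y∈[5,9] → 2·4 = 8.
|Patch 2∩Patch 3|: x∈[3,4], y∈[5,9] → 1·4 = 4.
|Patch 1∩Patch 2∩Patch 3| = 4.
|Patch 1 ∪ Patch 2 ∪ Patch 3| = 180 − 52 + 4 = 132.00.

132.00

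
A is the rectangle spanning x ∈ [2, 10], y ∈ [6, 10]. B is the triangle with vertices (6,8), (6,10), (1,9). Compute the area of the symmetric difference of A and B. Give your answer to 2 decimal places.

|A| = 32, |B| = 5, |A∩B| = 4.8.
|A △ B| = |A| + |B| − 2·|A∩B| = 32 + 5 − 9.6 = 27.40.

27.40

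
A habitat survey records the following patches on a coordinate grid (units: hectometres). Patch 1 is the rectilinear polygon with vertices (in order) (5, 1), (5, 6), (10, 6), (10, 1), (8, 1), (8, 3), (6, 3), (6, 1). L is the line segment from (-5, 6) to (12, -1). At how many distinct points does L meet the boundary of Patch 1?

The segment meets the boundary at (6,1.471), (5,1.882).

2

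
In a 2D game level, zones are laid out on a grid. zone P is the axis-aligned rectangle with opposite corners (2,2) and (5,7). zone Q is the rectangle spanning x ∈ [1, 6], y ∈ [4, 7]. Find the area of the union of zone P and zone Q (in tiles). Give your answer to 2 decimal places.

By inclusion–exclusion:
Individual areas: |zone P| = 15, |zone Q| = 15.
|zone P∩zone Q|: x∈[2,5], y∈[4,7] → 3·3 = 9.
|zone P ∪ zone Q| = 30 − 9 = 21.00.

21.00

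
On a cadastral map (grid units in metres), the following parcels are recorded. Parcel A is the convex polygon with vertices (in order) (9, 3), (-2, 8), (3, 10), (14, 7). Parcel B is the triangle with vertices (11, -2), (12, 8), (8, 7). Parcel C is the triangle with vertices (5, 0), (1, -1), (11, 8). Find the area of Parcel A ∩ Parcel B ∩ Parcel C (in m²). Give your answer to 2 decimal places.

1.26

The intersection is the polygon with vertices (8.436,5.692), (10.615,7.654), (10.769,7.692), (8.692,4.923).
By the shoelace formula its area is 1.26.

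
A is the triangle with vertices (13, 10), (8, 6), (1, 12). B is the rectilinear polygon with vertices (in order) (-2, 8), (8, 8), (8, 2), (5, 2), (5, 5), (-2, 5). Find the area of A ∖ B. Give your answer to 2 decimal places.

|A| = 29, |A∩B| = 2.3333.
|A ∖ B| = |A| − |A∩B| = 29 − 2.3333 = 26.67.

26.67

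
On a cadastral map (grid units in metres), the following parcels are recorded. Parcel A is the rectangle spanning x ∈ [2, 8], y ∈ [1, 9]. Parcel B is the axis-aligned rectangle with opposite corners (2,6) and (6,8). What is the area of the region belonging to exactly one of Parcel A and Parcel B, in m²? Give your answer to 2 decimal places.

|Parcel A∩Parcel B|: x∈[2,6], y∈[6,8] → 4·2 = 8.
|Parcel A △ Parcel B| = |Parcel A| + |Parcel B| − 2·|Parcel A∩Parcel B| = 48 + 8 − 16 = 40.00.

40.00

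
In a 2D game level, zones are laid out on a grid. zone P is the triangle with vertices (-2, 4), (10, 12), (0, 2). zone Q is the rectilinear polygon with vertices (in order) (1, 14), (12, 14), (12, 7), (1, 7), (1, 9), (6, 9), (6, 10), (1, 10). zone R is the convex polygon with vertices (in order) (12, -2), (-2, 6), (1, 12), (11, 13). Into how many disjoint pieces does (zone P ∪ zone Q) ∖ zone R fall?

2

(zone P ∪ zone Q) ∖ zone R splits into 2 disjoint pieces (area 20.8, area 5.8392).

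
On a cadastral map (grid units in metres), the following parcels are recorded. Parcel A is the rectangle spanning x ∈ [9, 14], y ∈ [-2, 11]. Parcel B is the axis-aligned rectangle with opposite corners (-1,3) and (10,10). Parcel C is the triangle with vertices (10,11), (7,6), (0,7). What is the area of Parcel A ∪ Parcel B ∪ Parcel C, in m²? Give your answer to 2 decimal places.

By inclusion–exclusion:
Individual areas: |Parcel A| = 65, |Parcel B| = 77, |Parcel C| = 19.
|Parcel A∩Parcel B|: x∈[9,10], y∈[3,10] → 1·7 = 7.
|Parcel A∩Parcel C| = 0.6333.
|Parcel B∩Parcel C| = 18.05.
|Parcel A∩Parcel B∩Parcel C| = 0.1333.
|Parcel A ∪ Parcel B ∪ Parcel C| = 161 − 25.6833 + 0.1333 = 135.45.

135.45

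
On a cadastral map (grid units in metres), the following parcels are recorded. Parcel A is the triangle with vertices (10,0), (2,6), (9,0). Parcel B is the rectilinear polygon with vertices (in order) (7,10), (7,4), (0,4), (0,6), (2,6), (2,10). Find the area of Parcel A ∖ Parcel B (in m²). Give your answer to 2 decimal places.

|Parcel A| = 3, |Parcel A∩Parcel B| = 0.3333.
|Parcel A ∖ Parcel B| = |Parcel A| − |Parcel A∩Parcel B| = 3 − 0.3333 = 2.67.

2.67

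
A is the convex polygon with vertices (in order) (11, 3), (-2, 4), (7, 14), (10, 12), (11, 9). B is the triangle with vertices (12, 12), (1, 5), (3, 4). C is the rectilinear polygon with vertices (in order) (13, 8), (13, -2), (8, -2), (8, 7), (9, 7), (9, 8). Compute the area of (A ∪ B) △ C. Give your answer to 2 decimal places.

|A ∪ B| = 85.3214.
|(A ∪ B) ∩ C| = 13.6538.
|(A ∪ B) △ C| = 85.3214 + 49 − 27.3077 = 107.01.

107.01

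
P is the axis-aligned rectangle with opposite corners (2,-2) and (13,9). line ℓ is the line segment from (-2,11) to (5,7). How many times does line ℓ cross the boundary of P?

The segment meets the boundary at (2,8.714).

1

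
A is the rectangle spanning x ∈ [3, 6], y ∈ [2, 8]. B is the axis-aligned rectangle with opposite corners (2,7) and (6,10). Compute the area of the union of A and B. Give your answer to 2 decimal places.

27.00

By inclusion–exclusion:
Individual areas: |A| = 18, |B| = 12.
|A∩B|: x∈[3,6], y∈[7,8] → 3·1 = 3.
|A ∪ B| = 30 − 3 = 27.00.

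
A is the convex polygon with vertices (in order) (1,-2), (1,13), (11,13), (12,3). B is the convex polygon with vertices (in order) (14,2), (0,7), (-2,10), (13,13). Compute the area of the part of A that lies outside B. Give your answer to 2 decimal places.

|A| = 132.5, |A∩B| = 72.4776.
|A ∖ B| = |A| − |A∩B| = 132.5 − 72.4776 = 60.02.

60.02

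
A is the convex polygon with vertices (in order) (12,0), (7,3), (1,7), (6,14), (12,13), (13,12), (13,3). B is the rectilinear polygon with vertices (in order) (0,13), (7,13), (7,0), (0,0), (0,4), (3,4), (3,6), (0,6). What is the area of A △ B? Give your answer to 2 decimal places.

121.88

|A| = 107, |B| = 85, |A∩B| = 35.0595.
|A △ B| = |A| + |B| − 2·|A∩B| = 107 + 85 − 70.119 = 121.88.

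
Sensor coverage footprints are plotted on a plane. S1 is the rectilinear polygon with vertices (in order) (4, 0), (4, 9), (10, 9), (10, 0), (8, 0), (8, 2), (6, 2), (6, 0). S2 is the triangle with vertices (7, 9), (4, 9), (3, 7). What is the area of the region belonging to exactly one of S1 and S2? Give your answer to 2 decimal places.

|S1| = 50, |S2| = 3, |S1∩S2| = 2.25.
|S1 △ S2| = |S1| + |S2| − 2·|S1∩S2| = 50 + 3 − 4.5 = 48.50.

48.50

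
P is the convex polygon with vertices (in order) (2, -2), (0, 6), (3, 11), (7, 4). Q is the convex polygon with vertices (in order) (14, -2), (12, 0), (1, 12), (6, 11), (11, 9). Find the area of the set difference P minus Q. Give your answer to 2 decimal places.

|P| = 46.5, |P∩Q| = 1.3128.
|P ∖ Q| = |P| − |P∩Q| = 46.5 − 1.3128 = 45.19.

45.19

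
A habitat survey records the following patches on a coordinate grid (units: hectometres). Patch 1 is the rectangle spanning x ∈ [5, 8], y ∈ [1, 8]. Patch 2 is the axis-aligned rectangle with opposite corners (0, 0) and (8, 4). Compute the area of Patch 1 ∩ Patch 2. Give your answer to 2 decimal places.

|Patch 1∩Patch 2|: x∈[5,8], y∈[1,4] → 3·3 = 9.

9.00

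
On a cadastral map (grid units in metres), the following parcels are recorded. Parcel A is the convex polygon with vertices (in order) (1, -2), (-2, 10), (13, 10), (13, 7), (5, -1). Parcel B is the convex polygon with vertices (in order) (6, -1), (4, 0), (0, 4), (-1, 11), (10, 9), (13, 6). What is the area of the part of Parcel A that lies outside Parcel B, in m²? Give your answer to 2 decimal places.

|Parcel A| = 120, |Parcel A∩Parcel B| = 90.7381.
|Parcel A ∖ Parcel B| = |Parcel A| − |Parcel A∩Parcel B| = 120 − 90.7381 = 29.26.

29.26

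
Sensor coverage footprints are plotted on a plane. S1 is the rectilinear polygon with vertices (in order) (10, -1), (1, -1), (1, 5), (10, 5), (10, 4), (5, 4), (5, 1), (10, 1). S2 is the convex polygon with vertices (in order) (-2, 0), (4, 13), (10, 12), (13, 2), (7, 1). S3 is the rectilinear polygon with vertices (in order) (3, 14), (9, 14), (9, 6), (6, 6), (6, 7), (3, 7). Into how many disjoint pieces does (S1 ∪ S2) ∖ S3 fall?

(S1 ∪ S2) ∖ S3 is a single connected region.

1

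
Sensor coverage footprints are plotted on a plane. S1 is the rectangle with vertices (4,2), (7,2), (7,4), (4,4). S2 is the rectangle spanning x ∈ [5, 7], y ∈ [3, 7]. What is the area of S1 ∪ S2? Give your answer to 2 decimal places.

By inclusion–exclusion:
Individual areas: |S1| = 6, |S2| = 8.
|S1∩S2|: x∈[5,7], y∈[3,4] → 2·1 = 2.
|S1 ∪ S2| = 14 − 2 = 12.00.

12.00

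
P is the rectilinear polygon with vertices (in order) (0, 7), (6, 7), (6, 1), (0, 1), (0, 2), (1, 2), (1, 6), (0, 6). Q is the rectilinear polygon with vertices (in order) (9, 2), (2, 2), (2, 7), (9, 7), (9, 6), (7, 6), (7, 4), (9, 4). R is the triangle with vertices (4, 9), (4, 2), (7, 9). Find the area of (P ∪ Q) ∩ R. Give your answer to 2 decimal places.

5.36

The region (P ∪ Q) ∩ R is the polygon with vertices (6,7), (6.143,7), (4,2), (4,7).
By the shoelace formula its area is 5.36.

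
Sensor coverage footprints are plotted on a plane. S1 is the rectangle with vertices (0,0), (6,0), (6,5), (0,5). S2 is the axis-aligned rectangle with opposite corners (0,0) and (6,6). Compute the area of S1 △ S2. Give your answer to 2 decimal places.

|S1∩S2|: x∈[0,6], y∈[0,5] → 6·5 = 30.
|S1 △ S2| = |S1| + |S2| − 2·|S1∩S2| = 30 + 36 − 60 = 6.00.

6.00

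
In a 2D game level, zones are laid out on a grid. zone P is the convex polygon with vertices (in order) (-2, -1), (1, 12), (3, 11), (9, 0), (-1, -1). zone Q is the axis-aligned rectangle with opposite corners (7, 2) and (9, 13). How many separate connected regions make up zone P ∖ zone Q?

zone P ∖ zone Q is a single connected region.

1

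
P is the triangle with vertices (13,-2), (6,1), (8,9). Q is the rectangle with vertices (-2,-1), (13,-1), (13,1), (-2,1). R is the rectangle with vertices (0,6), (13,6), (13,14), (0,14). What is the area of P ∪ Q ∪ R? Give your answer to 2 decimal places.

154.31

By inclusion–exclusion:
Individual areas: |P| = 31, |Q| = 30, |R| = 104.
|P∩Q| = 7.5152.
|P∩R| = 3.1705.
|Q∩R| = 0 (no overlap).
|P∩Q∩R| = 0.
|P ∪ Q ∪ R| = 165 − 10.6856 + 0 = 154.31.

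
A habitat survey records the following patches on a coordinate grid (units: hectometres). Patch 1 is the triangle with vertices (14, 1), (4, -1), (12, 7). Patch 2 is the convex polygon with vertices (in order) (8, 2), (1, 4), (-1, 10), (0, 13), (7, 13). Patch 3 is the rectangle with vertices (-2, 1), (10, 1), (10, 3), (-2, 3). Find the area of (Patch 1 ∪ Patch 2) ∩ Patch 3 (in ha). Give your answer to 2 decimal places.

7.36

The region (Patch 1 ∪ Patch 2) ∩ Patch 3 is the polygon with vertices (7.222,2.222), (4.5,3), (7.909,3), (7.917,2.917), (8,3), (10,3), (10,1), (6,1).
By the shoelace formula its area is 7.36.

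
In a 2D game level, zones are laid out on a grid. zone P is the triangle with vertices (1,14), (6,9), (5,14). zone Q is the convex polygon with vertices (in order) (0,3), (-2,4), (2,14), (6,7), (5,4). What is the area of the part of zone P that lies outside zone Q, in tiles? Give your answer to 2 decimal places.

|zone P| = 10, |zone P∩zone Q| = 0.8095.
|zone P ∖ zone Q| = |zone P| − |zone P∩zone Q| = 10 − 0.8095 = 9.19.

9.19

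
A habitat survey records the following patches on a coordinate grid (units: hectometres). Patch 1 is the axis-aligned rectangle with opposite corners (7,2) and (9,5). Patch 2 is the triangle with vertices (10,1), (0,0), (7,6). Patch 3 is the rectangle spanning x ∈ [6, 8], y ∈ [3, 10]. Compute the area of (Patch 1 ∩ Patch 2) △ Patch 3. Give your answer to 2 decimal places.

14.63

|Patch 1 ∩ Patch 2| = 4.3667.
|(Patch 1 ∩ Patch 2) ∩ Patch 3| = 1.8667.
|(Patch 1 ∩ Patch 2) △ Patch 3| = 4.3667 + 14 − 3.7333 = 14.63.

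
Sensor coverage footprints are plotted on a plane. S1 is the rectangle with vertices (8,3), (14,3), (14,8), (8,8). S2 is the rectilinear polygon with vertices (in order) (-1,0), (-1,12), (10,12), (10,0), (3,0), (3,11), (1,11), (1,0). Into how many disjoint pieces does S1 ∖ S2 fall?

1

S1 ∖ S2 is a single connected region.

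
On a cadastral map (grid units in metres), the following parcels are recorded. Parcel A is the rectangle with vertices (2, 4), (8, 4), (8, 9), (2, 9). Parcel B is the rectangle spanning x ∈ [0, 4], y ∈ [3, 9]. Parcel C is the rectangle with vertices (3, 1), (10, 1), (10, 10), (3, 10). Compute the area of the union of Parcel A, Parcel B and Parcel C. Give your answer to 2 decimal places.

By inclusion–exclusion:
Individual areas: |Parcel A| = 30, |Parcel B| = 24, |Parcel C| = 63.
|Parcel A∩Parcel B|: x∈[2,4], y∈[4,9] → 2·5 = 10.
|Parcel A∩Parcel C|: x∈[3,8], y∈[4,9] → 5·5 = 25.
|Parcel B∩Parcel C|: x∈[3,4], y∈[3,9] → 1·6 = 6.
|Parcel A∩Parcel B∩Parcel C| = 5.
|Parcel A ∪ Parcel B ∪ Parcel C| = 117 − 41 + 5 = 81.00.

81.00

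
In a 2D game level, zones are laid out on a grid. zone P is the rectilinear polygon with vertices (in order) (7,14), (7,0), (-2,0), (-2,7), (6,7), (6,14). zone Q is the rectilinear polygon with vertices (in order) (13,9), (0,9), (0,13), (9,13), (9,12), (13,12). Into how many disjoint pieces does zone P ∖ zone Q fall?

2

zone P ∖ zone Q splits into 2 disjoint pieces (area 1, area 65).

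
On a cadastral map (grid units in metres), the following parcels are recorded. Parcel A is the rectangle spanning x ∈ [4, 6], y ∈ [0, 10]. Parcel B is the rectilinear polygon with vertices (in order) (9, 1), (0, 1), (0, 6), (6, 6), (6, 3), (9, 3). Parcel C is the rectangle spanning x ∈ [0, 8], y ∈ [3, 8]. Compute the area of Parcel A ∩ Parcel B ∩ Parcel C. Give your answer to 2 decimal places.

6.00

The intersection is the polygon with vertices (4,6), (6,6), (6,3), (4,3).
By the shoelace formula its area is 6.00.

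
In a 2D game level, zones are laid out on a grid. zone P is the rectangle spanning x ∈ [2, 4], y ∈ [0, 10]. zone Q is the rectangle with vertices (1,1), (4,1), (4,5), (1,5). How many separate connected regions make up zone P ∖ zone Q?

2

zone P ∖ zone Q splits into 2 disjoint pieces (area 2, area 10).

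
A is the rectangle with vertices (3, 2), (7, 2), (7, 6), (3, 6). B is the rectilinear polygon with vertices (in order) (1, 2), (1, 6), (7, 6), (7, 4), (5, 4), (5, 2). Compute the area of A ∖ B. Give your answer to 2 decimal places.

4.00

|A| = 16, |A∩B| = 12.
|A ∖ B| = |A| − |A∩B| = 16 − 12 = 4.00.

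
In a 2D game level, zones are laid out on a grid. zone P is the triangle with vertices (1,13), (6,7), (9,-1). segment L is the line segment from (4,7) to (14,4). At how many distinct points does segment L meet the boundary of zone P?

2

The segment meets the boundary at (6.254,6.324), (4.517,6.845).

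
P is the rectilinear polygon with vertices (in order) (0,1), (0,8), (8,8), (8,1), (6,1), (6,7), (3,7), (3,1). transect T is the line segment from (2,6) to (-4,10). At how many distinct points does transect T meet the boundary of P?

1

The segment meets the boundary at (0,7.333).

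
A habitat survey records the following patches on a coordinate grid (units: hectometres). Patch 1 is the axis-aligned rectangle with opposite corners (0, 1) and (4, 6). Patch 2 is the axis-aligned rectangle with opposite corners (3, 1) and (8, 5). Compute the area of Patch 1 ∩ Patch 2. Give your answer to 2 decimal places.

4.00

|Patch 1∩Patch 2|: x∈[3,4], y∈[1,5] → 1·4 = 4.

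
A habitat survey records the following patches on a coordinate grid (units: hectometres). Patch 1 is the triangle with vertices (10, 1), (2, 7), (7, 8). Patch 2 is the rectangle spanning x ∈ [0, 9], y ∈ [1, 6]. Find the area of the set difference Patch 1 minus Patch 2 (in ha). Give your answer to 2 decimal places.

8.48

|Patch 1| = 19, |Patch 1∩Patch 2| = 10.5179.
|Patch 1 ∖ Patch 2| = |Patch 1| − |Patch 1∩Patch 2| = 19 − 10.5179 = 8.48.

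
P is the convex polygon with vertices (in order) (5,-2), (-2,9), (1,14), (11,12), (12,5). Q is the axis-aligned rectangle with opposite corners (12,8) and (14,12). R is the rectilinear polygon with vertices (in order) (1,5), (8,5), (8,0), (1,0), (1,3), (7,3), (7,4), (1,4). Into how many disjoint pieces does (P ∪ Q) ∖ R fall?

(P ∪ Q) ∖ R splits into 4 disjoint pieces (area 106.0714, area 3.2727, area 5.5, area 8).

4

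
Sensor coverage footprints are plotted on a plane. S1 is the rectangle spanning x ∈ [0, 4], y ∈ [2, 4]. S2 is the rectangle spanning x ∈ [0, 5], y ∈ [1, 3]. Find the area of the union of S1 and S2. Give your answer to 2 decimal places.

14.00

By inclusion–exclusion:
Individual areas: |S1| = 8, |S2| = 10.
|S1∩S2|: x∈[0,4], y∈[2,3] → 4·1 = 4.
|S1 ∪ S2| = 18 − 4 = 14.00.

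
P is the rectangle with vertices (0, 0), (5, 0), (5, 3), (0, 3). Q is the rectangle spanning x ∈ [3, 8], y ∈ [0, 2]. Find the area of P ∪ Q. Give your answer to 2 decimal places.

21.00

By inclusion–exclusion:
Individual areas: |P| = 15, |Q| = 10.
|P∩Q|: x∈[3,5], y∈[0,2] → 2·2 = 4.
|P ∪ Q| = 25 − 4 = 21.00.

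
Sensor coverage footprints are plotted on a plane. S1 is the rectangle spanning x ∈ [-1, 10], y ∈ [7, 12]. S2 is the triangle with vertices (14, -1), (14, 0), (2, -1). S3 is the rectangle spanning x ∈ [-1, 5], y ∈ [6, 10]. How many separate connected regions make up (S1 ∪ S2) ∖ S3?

(S1 ∪ S2) ∖ S3 splits into 2 disjoint pieces (area 37, area 6).

2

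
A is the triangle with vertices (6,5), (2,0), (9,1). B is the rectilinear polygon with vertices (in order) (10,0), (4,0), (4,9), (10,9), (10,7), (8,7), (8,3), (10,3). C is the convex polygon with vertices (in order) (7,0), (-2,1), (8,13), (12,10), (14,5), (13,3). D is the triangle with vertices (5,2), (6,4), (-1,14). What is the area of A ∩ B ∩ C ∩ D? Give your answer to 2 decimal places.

The intersection is the polygon with vertices (5.627,4.533), (6,4), (5,2), (4.462,3.077).
By the shoelace formula its area is 1.66.

1.66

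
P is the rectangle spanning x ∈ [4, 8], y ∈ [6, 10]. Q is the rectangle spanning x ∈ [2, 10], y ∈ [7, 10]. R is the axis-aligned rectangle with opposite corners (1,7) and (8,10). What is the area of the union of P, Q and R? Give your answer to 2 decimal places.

31.00

By inclusion–exclusion:
Individual areas: |P| = 16, |Q| = 24, |R| = 21.
|P∩Q|: x∈[4,8], y∈[7,10] → 4·3 = 12.
|P∩R|: x∈[4,8], y∈[7,10] → 4·3 = 12.
|Q∩R|: x∈[2,8], y∈[7,10] → 6·3 = 18.
|P∩Q∩R| = 12.
|P ∪ Q ∪ R| = 61 − 42 + 12 = 31.00.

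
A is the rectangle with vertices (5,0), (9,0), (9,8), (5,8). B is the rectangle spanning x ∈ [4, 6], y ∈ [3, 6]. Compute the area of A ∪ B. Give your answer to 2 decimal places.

35.00

By inclusion–exclusion:
Individual areas: |A| = 32, |B| = 6.
|A∩B|: x∈[5,6], y∈[3,6] → 1·3 = 3.
|A ∪ B| = 38 − 3 = 35.00.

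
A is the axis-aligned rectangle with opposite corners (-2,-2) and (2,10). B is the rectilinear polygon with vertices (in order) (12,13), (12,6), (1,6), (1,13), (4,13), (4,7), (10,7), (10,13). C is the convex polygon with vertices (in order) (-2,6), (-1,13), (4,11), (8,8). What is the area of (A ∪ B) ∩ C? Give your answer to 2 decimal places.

24.06

The region (A ∪ B) ∩ C is the polygon with vertices (1,10), (1,12.2), (4,11), (4,7.2), (-2,6), (-1.429,10).
By the shoelace formula its area is 24.06.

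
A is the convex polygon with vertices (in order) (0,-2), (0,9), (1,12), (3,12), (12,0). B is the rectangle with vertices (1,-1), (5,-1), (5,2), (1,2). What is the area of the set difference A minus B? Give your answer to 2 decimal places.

|A| = 100.5, |A∩B| = 12.
|A ∖ B| = |A| − |A∩B| = 100.5 − 12 = 88.50.

88.50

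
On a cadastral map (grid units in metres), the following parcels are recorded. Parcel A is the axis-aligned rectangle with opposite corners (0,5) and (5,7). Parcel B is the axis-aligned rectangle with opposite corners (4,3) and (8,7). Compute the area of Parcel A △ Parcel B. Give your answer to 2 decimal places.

|Parcel A∩Parcel B|: x∈[4,5], y∈[5,7] → 1·2 = 2.
|Parcel A △ Parcel B| = |Parcel A| + |Parcel B| − 2·|Parcel A∩Parcel B| = 10 + 16 − 4 = 22.00.

22.00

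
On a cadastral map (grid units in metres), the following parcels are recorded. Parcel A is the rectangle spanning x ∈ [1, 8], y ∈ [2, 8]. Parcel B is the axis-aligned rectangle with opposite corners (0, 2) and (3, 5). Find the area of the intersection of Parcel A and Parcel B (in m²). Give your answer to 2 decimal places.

|Parcel A∩Parcel B|: x∈[1,3], y∈[2,5] → 2·3 = 6.

6.00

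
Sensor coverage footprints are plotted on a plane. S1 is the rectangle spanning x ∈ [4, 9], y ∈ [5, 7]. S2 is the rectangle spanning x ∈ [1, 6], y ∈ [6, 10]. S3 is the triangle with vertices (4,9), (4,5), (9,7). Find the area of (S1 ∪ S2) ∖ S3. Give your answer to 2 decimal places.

19.80

|S1 ∪ S2| = 28.
|(S1 ∪ S2) ∩ S3| = 8.2.
|(S1 ∪ S2) ∖ S3| = 28 − 8.2 = 19.80.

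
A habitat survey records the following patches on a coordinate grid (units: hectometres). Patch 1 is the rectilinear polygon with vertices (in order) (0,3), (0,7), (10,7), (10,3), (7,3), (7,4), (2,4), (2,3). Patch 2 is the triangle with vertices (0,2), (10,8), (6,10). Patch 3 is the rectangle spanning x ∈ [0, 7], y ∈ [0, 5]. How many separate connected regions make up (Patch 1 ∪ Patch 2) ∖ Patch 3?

(Patch 1 ∪ Patch 2) ∖ Patch 3 is a single connected region.

1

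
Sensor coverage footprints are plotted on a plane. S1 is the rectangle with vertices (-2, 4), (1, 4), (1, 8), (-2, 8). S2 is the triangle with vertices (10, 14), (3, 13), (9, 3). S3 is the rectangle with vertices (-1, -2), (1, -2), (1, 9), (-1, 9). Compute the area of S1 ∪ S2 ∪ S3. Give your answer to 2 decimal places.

By inclusion–exclusion:
Individual areas: |S1| = 12, |S2| = 38, |S3| = 22.
|S1∩S2| = 0.
|S1∩S3|: x∈[-1,1], y∈[4,8] → 2·4 = 8.
|S2∩S3| = 0.
|S1∩S2∩S3| = 0.
|S1 ∪ S2 ∪ S3| = 72 − 8 + 0 = 64.00.

64.00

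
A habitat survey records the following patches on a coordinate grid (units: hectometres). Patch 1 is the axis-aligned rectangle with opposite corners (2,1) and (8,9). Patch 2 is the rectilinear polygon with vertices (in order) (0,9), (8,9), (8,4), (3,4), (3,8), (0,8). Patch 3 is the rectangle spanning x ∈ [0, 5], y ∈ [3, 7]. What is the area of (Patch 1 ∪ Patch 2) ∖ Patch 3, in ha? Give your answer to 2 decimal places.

38.00

|Patch 1 ∪ Patch 2| = 50.
|(Patch 1 ∪ Patch 2) ∩ Patch 3| = 12.
|(Patch 1 ∪ Patch 2) ∖ Patch 3| = 50 − 12 = 38.00.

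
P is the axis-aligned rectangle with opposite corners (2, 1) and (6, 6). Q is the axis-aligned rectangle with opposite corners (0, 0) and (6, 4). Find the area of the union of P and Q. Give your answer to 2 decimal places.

By inclusion–exclusion:
Individual areas: |P| = 20, |Q| = 24.
|P∩Q|: x∈[2,6], y∈[1,4] → 4·3 = 12.
|P ∪ Q| = 44 − 12 = 32.00.

32.00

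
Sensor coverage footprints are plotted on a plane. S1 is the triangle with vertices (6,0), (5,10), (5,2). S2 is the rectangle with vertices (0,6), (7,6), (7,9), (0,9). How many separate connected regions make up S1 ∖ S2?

S1 ∖ S2 splits into 2 disjoint pieces (area 3.2, area 0.05).

2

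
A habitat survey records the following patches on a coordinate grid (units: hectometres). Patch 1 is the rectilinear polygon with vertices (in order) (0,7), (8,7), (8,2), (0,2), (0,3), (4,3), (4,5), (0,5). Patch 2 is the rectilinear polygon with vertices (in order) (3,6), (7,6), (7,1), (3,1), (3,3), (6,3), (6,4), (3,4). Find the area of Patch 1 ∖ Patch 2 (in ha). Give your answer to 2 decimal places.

|Patch 1| = 32, |Patch 1∩Patch 2| = 12.
|Patch 1 ∖ Patch 2| = |Patch 1| − |Patch 1∩Patch 2| = 32 − 12 = 20.00.

20.00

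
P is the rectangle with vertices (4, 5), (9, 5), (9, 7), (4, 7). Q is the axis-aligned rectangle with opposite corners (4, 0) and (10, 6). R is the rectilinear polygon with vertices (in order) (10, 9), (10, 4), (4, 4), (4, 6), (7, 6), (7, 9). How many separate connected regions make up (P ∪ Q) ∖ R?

(P ∪ Q) ∖ R splits into 2 disjoint pieces (area 3, area 24).

2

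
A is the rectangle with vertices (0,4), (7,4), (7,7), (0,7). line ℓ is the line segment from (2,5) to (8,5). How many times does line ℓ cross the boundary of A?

1

The segment meets the boundary at (7,5).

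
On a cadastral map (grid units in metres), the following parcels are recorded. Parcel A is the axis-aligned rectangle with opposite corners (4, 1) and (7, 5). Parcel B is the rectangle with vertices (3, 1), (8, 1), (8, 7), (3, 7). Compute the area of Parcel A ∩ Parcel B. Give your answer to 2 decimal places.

|Parcel A∩Parcel B|: x∈[4,7], y∈[1,5] → 3·4 = 12.

12.00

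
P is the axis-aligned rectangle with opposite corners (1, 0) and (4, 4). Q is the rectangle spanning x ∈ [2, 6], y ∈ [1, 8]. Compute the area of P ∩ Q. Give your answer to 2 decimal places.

6.00

|P∩Q|: x∈[2,4], y∈[1,4] → 2·3 = 6.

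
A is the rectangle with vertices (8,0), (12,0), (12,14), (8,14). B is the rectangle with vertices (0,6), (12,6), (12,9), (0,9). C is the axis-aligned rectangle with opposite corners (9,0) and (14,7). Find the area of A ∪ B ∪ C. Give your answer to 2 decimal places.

94.00

By inclusion–exclusion:
Individual areas: |A| = 56, |B| = 36, |C| = 35.
|A∩B|: x∈[8,12], y∈[6,9] → 4·3 = 12.
|A∩C|: x∈[9,12], y∈[0,7] → 3·7 = 21.
|B∩C|: x∈[9,12], y∈[6,7] → 3·1 = 3.
|A∩B∩C| = 3.
|A ∪ B ∪ C| = 127 − 36 + 3 = 94.00.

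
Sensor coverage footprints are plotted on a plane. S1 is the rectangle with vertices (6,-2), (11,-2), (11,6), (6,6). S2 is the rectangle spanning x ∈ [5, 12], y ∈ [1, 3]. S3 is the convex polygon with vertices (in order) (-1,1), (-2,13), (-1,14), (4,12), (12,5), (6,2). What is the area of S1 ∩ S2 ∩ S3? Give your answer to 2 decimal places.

The intersection is the polygon with vertices (6,3), (8,3), (6,2).
By the shoelace formula its area is 1.00.

1.00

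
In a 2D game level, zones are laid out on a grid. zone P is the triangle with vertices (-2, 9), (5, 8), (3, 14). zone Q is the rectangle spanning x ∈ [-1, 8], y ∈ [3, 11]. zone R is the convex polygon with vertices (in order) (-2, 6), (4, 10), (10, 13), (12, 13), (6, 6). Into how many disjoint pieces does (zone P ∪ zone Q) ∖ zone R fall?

2

(zone P ∪ zone Q) ∖ zone R splits into 2 disjoint pieces (area 20.9048, area 29.3333).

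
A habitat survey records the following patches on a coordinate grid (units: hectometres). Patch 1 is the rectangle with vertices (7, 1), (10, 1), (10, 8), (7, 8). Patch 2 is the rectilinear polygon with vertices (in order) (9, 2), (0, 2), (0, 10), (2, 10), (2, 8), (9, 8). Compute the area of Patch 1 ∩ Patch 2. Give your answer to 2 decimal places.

12.00

The intersection is the polygon with vertices (9,8), (9,2), (7,2), (7,8).
By the shoelace formula its area is 12.00.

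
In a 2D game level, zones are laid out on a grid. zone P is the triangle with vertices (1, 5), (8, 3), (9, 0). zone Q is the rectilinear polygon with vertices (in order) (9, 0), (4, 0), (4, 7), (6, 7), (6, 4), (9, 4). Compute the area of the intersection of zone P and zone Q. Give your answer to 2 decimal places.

The intersection is the polygon with vertices (8,3), (9,0), (4,3.125), (4,4.143).
By the shoelace formula its area is 7.97.

7.97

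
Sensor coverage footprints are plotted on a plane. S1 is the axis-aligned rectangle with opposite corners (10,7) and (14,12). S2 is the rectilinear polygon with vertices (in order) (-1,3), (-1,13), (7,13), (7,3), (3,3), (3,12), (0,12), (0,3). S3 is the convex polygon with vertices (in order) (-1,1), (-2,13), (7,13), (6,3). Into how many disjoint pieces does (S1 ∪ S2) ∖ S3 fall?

2

(S1 ∪ S2) ∖ S3 splits into 2 disjoint pieces (area 20, area 5).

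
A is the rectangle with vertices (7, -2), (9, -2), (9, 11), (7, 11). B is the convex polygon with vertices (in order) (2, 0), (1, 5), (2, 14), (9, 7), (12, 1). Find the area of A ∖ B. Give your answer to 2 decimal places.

11.20

|A| = 26, |A∩B| = 14.8.
|A ∖ B| = |A| − |A∩B| = 26 − 14.8 = 11.20.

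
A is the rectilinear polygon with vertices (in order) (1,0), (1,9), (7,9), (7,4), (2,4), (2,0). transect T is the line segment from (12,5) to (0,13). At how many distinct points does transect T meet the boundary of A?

The segment meets the boundary at (6,9), (7,8.333).

2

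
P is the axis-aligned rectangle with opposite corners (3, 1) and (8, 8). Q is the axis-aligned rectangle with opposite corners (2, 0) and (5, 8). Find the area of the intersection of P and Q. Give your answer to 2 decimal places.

|P∩Q|: x∈[3,5], y∈[1,8] → 2·7 = 14.

14.00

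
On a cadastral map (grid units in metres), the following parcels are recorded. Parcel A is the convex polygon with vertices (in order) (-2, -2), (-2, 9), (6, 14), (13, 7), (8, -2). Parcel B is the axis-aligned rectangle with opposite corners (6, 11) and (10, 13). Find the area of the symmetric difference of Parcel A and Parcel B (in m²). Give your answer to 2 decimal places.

|Parcel A| = 173, |Parcel B| = 8, |Parcel A∩Parcel B| = 4.
|Parcel A △ Parcel B| = |Parcel A| + |Parcel B| − 2·|Parcel A∩Parcel B| = 173 + 8 − 8 = 173.00.

173.00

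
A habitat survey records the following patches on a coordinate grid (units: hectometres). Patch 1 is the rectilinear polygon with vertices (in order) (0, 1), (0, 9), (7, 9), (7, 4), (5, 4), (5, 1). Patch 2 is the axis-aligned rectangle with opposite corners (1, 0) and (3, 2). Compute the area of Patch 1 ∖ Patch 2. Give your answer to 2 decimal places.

|Patch 1| = 50, |Patch 1∩Patch 2| = 2.
|Patch 1 ∖ Patch 2| = |Patch 1| − |Patch 1∩Patch 2| = 50 − 2 = 48.00.

48.00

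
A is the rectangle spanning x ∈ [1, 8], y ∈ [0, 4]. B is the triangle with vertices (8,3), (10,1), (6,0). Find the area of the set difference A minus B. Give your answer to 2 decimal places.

25.50

|A| = 28, |A∩B| = 2.5.
|A ∖ B| = |A| − |A∩B| = 28 − 2.5 = 25.50.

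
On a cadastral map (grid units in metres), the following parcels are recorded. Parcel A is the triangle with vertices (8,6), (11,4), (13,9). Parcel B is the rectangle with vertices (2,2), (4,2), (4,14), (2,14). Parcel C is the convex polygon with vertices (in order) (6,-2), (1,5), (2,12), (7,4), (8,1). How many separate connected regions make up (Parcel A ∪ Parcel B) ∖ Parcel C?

(Parcel A ∪ Parcel B) ∖ Parcel C splits into 3 disjoint pieces (area 9.5, area 7.2, area 0.9143).

3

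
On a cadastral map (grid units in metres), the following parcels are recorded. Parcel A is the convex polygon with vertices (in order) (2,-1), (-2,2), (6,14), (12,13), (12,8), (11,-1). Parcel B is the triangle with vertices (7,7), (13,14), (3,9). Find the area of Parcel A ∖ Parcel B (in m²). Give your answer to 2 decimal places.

129.02

|Parcel A| = 148.5, |Parcel A∩Parcel B| = 19.4792.
|Parcel A ∖ Parcel B| = |Parcel A| − |Parcel A∩Parcel B| = 148.5 − 19.4792 = 129.02.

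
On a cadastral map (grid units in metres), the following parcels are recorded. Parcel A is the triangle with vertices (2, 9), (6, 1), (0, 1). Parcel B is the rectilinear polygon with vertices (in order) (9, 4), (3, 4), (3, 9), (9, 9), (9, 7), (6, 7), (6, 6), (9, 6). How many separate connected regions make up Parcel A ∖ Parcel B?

1

Parcel A ∖ Parcel B is a single connected region.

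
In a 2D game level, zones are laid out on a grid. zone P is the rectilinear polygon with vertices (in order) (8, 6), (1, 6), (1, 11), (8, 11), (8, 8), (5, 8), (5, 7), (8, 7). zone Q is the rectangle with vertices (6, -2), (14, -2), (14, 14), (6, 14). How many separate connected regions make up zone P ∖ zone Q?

zone P ∖ zone Q is a single connected region.

1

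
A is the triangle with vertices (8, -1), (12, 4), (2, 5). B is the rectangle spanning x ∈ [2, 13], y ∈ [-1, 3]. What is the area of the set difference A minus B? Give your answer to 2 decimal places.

12.60

|A| = 27, |A∩B| = 14.4.
|A ∖ B| = |A| − |A∩B| = 27 − 14.4 = 12.60.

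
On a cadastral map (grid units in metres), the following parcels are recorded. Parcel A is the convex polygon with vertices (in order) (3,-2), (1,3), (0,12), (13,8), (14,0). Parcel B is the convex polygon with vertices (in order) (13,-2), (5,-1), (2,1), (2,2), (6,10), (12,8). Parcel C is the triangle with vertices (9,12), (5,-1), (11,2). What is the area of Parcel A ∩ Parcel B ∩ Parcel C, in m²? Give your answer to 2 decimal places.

30.78

The intersection is the polygon with vertices (9.643,8.786), (11,2), (5,-1), (8.163,9.279).
By the shoelace formula its area is 30.78.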